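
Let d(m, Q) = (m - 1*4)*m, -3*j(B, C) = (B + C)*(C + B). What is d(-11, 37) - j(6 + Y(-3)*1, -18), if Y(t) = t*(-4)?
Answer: 165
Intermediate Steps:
Y(t) = -4*t
j(B, C) = -(B + C)²/3 (j(B, C) = -(B + C)*(C + B)/3 = -(B + C)*(B + C)/3 = -(B + C)²/3)
d(m, Q) = m*(-4 + m) (d(m, Q) = (m - 4)*m = (-4 + m)*m = m*(-4 + m))
d(-11, 37) - j(6 + Y(-3)*1, -18) = -11*(-4 - 11) - (-1)*((6 - 4*(-3)*1) - 18)²/3 = -11*(-15) - (-1)*((6 + 12*1) - 18)²/3 = 165 - (-1)*((6 + 12) - 18)²/3 = 165 - (-1)*(18 - 18)²/3 = 165 - (-1)*0²/3 = 165 - (-1)*0/3 = 165 - 1*0 = 165 + 0 = 165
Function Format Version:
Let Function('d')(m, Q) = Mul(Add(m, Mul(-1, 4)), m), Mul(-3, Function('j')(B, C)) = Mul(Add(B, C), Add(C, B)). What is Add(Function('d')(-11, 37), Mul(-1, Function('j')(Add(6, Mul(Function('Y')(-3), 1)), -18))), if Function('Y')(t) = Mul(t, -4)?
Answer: 165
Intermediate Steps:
Function('Y')(t) = Mul(-4, t)
Function('j')(B, C) = Mul(Rational(-1, 3), Pow(Add(B, C), 2)) (Function('j')(B, C) = Mul(Rational(-1, 3), Mul(Add(B, C), Add(C, B))) = Mul(Rational(-1, 3), Mul(Add(B, C), Add(B, C))) = Mul(Rational(-1, 3), Pow(Add(B, C), 2)))
Function('d')(m, Q) = Mul(m, Add(-4, m)) (Function('d')(m, Q) = Mul(Add(m, -4), m) = Mul(Add(-4, m), m) = Mul(m, Add(-4, m)))
Add(Function('d')(-11, 37), Mul(-1, Function('j')(Add(6, Mul(Function('Y')(-3), 1)), -18))) = Add(Mul(-11, Add(-4, -11)), Mul(-1, Mul(Rational(-1, 3), Pow(Add(Add(6, Mul(Mul(-4, -3), 1)), -18), 2)))) = Add(Mul(-11, -15), Mul(-1, Mul(Rational(-1, 3), Pow(Add(Add(6, Mul(12, 1)), -18), 2)))) = Add(165, Mul(-1, Mul(Rational(-1, 3), Pow(Add(Add(6, 12), -18), 2)))) = Add(165, Mul(-1, Mul(Rational(-1, 3), Pow(Add(18, -18), 2)))) = Add(165, Mul(-1, Mul(Rational(-1, 3), Pow(0, 2)))) = Add(165, Mul(-1, Mul(Rational(-1, 3), 0))) = Add(165, Mul(-1, 0)) = Add(165, 0) = 165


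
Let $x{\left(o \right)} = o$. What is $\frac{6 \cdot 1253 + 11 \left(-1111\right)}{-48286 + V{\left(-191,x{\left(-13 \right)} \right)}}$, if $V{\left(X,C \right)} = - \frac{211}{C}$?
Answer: $\frac{61139}{627507} \approx 0.097432$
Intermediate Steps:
$\frac{6 \cdot 1253 + 11 \left(-1111\right)}{-48286 + V{\left(-191,x{\left(-13 \right)} \right)}} = \frac{6 \cdot 1253 + 11 \left(-1111\right)}{-48286 - \frac{211}{-13}} = \frac{7518 - 12221}{-48286 - - \frac{211}{13}} = - \frac{4703}{-48286 + \frac{211}{13}} = - \frac{4703}{- \frac{627507}{13}} = \left(-4703\right) \left(- \frac{13}{627507}\right) = \frac{61139}{627507}$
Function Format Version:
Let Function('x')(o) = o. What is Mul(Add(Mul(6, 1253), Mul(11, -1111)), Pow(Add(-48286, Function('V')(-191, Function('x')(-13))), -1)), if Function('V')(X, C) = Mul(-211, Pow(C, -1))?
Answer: Rational(61139, 627507) ≈ 0.097432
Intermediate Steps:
Mul(Add(Mul(6, 1253), Mul(11, -1111)), Pow(Add(-48286, Function('V')(-191, Function('x')(-13))), -1)) = Mul(Add(Mul(6, 1253), Mul(11, -1111)), Pow(Add(-48286, Mul(-211, Pow(-13, -1))), -1)) = Mul(Add(7518, -12221), Pow(Add(-48286, Mul(-211, Rational(-1, 13))), -1)) = Mul(-4703, Pow(Add(-48286, Rational(211, 13)), -1)) = Mul(-4703, Pow(Rational(-627507, 13), -1)) = Mul(-4703, Rational(-13, 627507)) = Rational(61139, 627507)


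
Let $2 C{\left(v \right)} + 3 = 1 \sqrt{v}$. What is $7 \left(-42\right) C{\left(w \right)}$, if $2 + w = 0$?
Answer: $441 - 147 i \sqrt{2} \approx 441.0 - 207.89 i$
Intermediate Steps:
$w = -2$ ($w = -2 + 0 = -2$)
$C{\left(v \right)} = - \frac{3}{2} + \frac{\sqrt{v}}{2}$ ($C{\left(v \right)} = - \frac{3}{2} + \frac{1 \sqrt{v}}{2} = - \frac{3}{2} + \frac{\sqrt{v}}{2}$)
$7 \left(-42\right) C{\left(w \right)} = 7 \left(-42\right) \left(- \frac{3}{2} + \frac{\sqrt{-2}}{2}\right) = - 294 \left(- \frac{3}{2} + \frac{i \sqrt{2}}{2}\right) = 441 - 147 i \sqrt{2}$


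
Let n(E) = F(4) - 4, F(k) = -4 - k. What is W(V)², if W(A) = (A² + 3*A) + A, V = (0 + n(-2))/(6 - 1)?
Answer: 9216/625 ≈ 14.746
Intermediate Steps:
n(E) = -12 (n(E) = (-4 - 1*4) - 4 = (-4 - 4) - 4 = -8 - 4 = -12)
V = -12/5 (V = (0 - 12)/(6 - 1) = -12/5 ≈ -2.4000)
W(A) = A² + 4*A
W(V)² = (-12*(4 - 12/5)/5)² = (-12/5*8/5)² = (-96/25)² = 9216/625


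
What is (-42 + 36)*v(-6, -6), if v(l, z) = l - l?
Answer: 0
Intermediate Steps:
v(l, z) = 0
(-42 + 36)*v(-6, -6) = (-42 + 36)*0 = -6*0 = 0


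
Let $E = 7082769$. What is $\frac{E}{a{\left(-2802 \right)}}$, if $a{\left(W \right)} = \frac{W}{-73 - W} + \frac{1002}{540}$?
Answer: $\frac{1739598894090}{203563} \approx 8.5457 \cdot 10^{6}$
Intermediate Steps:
$a{\left(W \right)} = \frac{167}{90} + \frac{W}{-73 - W}$ ($a{\left(W \right)} = \frac{W}{-73 - W} + 1002 \cdot \frac{1}{540} = \frac{W}{-73 - W} + \frac{167}{90} = \frac{167}{90} + \frac{W}{-73 - W}$)
$\frac{E}{a{\left(-2802 \right)}} = \frac{7082769}{\frac{1}{90} \frac{1}{73 - 2802} \left(12191 + 77 \left(-2802\right)\right)} = \frac{7082769}{\frac{1}{90} \frac{1}{-2729} \left(12191 - 215754\right)} = \frac{7082769}{\frac{1}{90} \left(- \frac{1}{2729}\right) \left(-203563\right)} = \frac{7082769}{\frac{203563}{245610}} = 7082769 \cdot \frac{245610}{203563} = \frac{1739598894090}{203563}$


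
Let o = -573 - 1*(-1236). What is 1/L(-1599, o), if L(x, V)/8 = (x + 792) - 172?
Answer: -1/7832 ≈ -0.00012768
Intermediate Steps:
o = 663 (o = -573 + 1236 = 663)
L(x, V) = 4960 + 8*x (L(x, V) = 8*((x + 792) - 172) = 8*((792 + x) - 172) = 8*(620 + x) = 4960 + 8*x)
1/L(-1599, o) = 1/(4960 + 8*(-1599)) = 1/(4960 - 12792) = 1/(-7832) = -1/7832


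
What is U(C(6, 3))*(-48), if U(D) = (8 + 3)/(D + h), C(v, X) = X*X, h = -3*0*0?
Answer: -176/3 ≈ -58.667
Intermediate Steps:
h = 0 (h = 0*0 = 0)
C(v, X) = X²
U(D) = 11/D (U(D) = (8 + 3)/(D + 0) = 11/D)
U(C(6, 3))*(-48) = (11/(3²))*(-48) = (11/9)*(-48) = -176/3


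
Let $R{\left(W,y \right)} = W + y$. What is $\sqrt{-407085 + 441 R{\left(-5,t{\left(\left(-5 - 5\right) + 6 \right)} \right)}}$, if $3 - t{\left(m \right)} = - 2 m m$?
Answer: $11 i \sqrt{3255} \approx 627.58 i$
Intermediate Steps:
$t{\left(m \right)} = 3 + 2 m^{2}$ ($t{\left(m \right)} = 3 - - 2 m m = 3 - - 2 m^{2} = 3 + 2 m^{2}$)
$\sqrt{-407085 + 441 R{\left(-5,t{\left(\left(-5 - 5\right) + 6 \right)} \right)}} = \sqrt{-407085 + 441 \left(-5 + \left(3 + 2 \left(\left(-5 - 5\right) + 6\right)^{2}\right)\right)} = \sqrt{-407085 + 441 \left(-5 + \left(3 + 2 \left(-10 + 6\right)^{2}\right)\right)} = \sqrt{-407085 + 441 \left(-5 + \left(3 + 2 \left(-4\right)^{2}\right)\right)} = \sqrt{-407085 + 441 \left(-5 + \left(3 + 2 \cdot 16\right)\right)} = \sqrt{-407085 + 441 \left(-5 + \left(3 + 32\right)\right)} = \sqrt{-407085 + 441 \left(-5 + 35\right)} = \sqrt{-407085 + 441 \cdot 30} = \sqrt{-407085 + 13230} = \sqrt{-393855} = 11 i \sqrt{3255}$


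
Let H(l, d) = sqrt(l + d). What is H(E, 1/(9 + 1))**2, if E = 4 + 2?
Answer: 61/10 ≈ 6.1000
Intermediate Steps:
E = 6
H(l, d) = sqrt(d + l)
H(E, 1/(9 + 1))**2 = (sqrt(1/(9 + 1) + 6))**2 = (sqrt(1/10 + 6))**2 = (sqrt(61/10))**2 = (sqrt(610)/10)**2 = 61/10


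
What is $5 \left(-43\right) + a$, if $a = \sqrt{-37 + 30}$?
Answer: $-215 + i \sqrt{7} \approx -215.0 + 2.6458 i$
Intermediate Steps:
$a = i \sqrt{7}$ ($a = \sqrt{-7} = i \sqrt{7} \approx 2.6458 i$)
$5 \left(-43\right) + a = 5 \left(-43\right) + i \sqrt{7} = -215 + i \sqrt{7}$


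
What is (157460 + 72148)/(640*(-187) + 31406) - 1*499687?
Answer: -22054799923/44137 ≈ -4.9969e+5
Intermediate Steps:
(157460 + 72148)/(640*(-187) + 31406) - 1*499687 = 229608/(-119680 + 31406) - 499687 = 229608/(-88274) - 499687 = 229608*(-1/88274) - 499687 = -114804/44137 - 499687 = -22054799923/44137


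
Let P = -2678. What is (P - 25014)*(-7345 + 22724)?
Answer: -425875268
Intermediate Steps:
(P - 25014)*(-7345 + 22724) = (-2678 - 25014)*(-7345 + 22724) = -27692*15379 = -425875268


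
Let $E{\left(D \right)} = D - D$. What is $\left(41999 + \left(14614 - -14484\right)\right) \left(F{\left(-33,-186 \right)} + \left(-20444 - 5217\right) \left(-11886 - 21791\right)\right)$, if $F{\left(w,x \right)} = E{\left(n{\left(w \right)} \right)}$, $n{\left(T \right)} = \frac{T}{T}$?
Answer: $61440996280209$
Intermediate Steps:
$n{\left(T \right)} = 1$
$E{\left(D \right)} = 0$
$F{\left(w,x \right)} = 0$
$\left(41999 + \left(14614 - -14484\right)\right) \left(F{\left(-33,-186 \right)} + \left(-20444 - 5217\right) \left(-11886 - 21791\right)\right) = \left(41999 + \left(14614 - -14484\right)\right) \left(0 + \left(-20444 - 5217\right) \left(-11886 - 21791\right)\right) = \left(41999 + \left(14614 + 14484\right)\right) \left(0 - -864185497\right) = \left(41999 + 29098\right) \left(0 + 864185497\right) = 71097 \cdot 864185497 = 61440996280209$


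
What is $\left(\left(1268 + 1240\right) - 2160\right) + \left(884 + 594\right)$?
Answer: $1826$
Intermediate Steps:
$\left(\left(1268 + 1240\right) - 2160\right) + \left(884 + 594\right) = \left(2508 - 2160\right) + 1478 = 348 + 1478 = 1826$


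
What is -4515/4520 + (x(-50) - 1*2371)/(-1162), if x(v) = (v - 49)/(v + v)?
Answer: 6832519/6565300 ≈ 1.0407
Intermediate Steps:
x(v) = (-49 + v)/(2*v) (x(v) = (-49 + v)/((2*v)) = (-49 + v)*(1/(2*v)) = (-49 + v)/(2*v))
-4515/4520 + (x(-50) - 1*2371)/(-1162) = -4515/4520 + ((1/2)*(-49 - 50)/(-50) - 1*2371)/(-1162) = -4515*1/4520 + ((1/2)*(-1/50)*(-99) - 2371)*(-1/1162) = -903/904 + (99/100 - 2371)*(-1/1162) = -903/904 - 237001/100*(-1/1162) = -903/904 + 237001/116200 = 6832519/6565300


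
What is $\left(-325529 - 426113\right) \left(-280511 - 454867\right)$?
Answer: $552740990676$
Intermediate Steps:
$\left(-325529 - 426113\right) \left(-280511 - 454867\right) = \left(-751642\right) \left(-735378\right) = 552740990676$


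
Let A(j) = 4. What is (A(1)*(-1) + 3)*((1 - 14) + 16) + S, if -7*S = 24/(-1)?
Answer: 3/7 ≈ 0.42857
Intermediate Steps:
S = 24/7 (S = -24/(7*(-1)) = -24*(-1)/7 = -⅐*(-24) = 24/7 ≈ 3.4286)
(A(1)*(-1) + 3)*((1 - 14) + 16) + S = (4*(-1) + 3)*((1 - 14) + 16) + 24/7 = (-4 + 3)*(-13 + 16) + 24/7 = -1*3 + 24/7 = -3 + 24/7 = 3/7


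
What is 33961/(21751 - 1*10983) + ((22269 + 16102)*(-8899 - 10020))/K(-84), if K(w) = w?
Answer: 1954233747889/226128 ≈ 8.6422e+6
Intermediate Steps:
33961/(21751 - 1*10983) + ((22269 + 16102)*(-8899 - 10020))/K(-84) = 33961/(21751 - 1*10983) + ((22269 + 16102)*(-8899 - 10020))/(-84) = 33961/(21751 - 10983) + (38371*(-18919))*(-1/84) = 33961/10768 - 725940949*(-1/84) = 33961*(1/10768) + 725940949/84 = 33961/10768 + 725940949/84 = 1954233747889/226128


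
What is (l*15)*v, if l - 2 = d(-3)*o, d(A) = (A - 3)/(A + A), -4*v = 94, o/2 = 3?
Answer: -2820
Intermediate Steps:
o = 6 (o = 2*3 = 6)
v = -47/2 (v = -1/4*94 = -47/2 ≈ -23.500)
d(A) = (-3 + A)/(2*A) (d(A) = (-3 + A)/((2*A)) = (-3 + A)*(1/(2*A)) = (-3 + A)/(2*A))
l = 8 (l = 2 + ((1/2)*(-3 - 3)/(-3))*6 = 2 + ((1/2)*(-1/3)*(-6))*6 = 2 + 1*6 = 2 + 6 = 8)
(l*15)*v = (8*15)*(-47/2) = 120*(-47/2) = -2820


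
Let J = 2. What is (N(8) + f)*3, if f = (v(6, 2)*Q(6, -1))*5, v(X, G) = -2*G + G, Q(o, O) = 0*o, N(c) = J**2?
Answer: 12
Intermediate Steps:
N(c) = 4 (N(c) = 2**2 = 4)
Q(o, O) = 0
v(X, G) = -G
f = 0 (f = (-1*2*0)*5 = -2*0*5 = 0*5 = 0)
(N(8) + f)*3 = (4 + 0)*3 = 4*3 = 12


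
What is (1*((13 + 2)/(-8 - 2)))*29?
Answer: -87/2 ≈ -43.500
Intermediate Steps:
(1*((13 + 2)/(-8 - 2)))*29 = (1*(15/(-10)))*29 = (1*(15*(-⅒)))*29 = (1*(-3/2))*29 = -3/2*29 = -87/2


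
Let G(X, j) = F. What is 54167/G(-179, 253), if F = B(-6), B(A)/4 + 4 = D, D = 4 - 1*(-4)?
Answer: 54167/16 ≈ 3385.4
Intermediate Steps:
D = 8 (D = 4 + 4 = 8)
B(A) = 16 (B(A) = -16 + 4*8 = -16 + 32 = 16)
F = 16
G(X, j) = 16
54167/G(-179, 253) = 54167/16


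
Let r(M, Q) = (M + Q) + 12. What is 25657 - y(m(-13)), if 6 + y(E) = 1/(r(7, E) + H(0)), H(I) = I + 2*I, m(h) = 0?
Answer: 487596/19 ≈ 25663.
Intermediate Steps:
r(M, Q) = 12 + M + Q
H(I) = 3*I
y(E) = -6 + 1/(19 + E) (y(E) = -6 + 1/((12 + 7 + E) + 3*0) = -6 + 1/((19 + E) + 0) = -6 + 1/(19 + E))
25657 - y(m(-13)) = 25657 - (-113 - 6*0)/(19 + 0) = 25657 - (-113 + 0)/19 = 25657 - (-113)/19 = 25657 - 1*(-113/19) = 25657 + 113/19 = 487596/19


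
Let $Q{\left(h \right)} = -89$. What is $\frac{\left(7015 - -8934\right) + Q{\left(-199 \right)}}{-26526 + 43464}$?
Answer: $\frac{7930}{8469} \approx 0.93636$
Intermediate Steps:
$\frac{\left(7015 - -8934\right) + Q{\left(-199 \right)}}{-26526 + 43464} = \frac{\left(7015 - -8934\right) - 89}{-26526 + 43464} = \frac{\left(7015 + 8934\right) - 89}{16938} = \left(15949 - 89\right) \frac{1}{16938} = 15860 \cdot \frac{1}{16938} = \frac{7930}{8469}$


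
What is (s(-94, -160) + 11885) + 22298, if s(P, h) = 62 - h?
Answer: 34405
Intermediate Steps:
(s(-94, -160) + 11885) + 22298 = ((62 - 1*(-160)) + 11885) + 22298 = ((62 + 160) + 11885) + 22298 = (222 + 11885) + 22298 = 12107 + 22298 = 34405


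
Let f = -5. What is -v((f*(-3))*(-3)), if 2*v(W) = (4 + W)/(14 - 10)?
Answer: 41/8 ≈ 5.1250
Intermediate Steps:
v(W) = 1/2 + W/8 (v(W) = ((4 + W)/(14 - 10))/2 = ((4 + W)/4)/2 = ((4 + W)*(1/4))/2 = (1 + W/4)/2 = 1/2 + W/8)
-v((f*(-3))*(-3)) = -(1/2 + (-5*(-3)*(-3))/8) = -(1/2 + (15*(-3))/8) = -(1/2 + (1/8)*(-45)) = -(1/2 - 45/8) = -1*(-41/8) = 41/8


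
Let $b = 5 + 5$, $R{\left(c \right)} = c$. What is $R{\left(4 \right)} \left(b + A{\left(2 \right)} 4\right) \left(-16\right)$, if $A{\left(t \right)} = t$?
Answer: $-1152$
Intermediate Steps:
$b = 10$
$R{\left(4 \right)} \left(b + A{\left(2 \right)} 4\right) \left(-16\right) = 4 \left(10 + 2 \cdot 4\right) \left(-16\right) = 4 \left(10 + 8\right) \left(-16\right) = 4 \cdot 18 \left(-16\right) = 72 \left(-16\right) = -1152$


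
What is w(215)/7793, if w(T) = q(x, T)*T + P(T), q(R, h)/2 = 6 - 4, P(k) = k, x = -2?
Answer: 1075/7793 ≈ 0.13794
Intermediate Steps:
q(R, h) = 4 (q(R, h) = 2*(6 - 4) = 2*2 = 4)
w(T) = 5*T (w(T) = 4*T + T = 5*T)
w(215)/7793 = (5*215)/7793 = 1075*(1/7793) = 1075/7793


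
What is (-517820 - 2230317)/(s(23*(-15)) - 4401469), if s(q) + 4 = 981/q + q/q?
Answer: 316035755/506169607 ≈ 0.62437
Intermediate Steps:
s(q) = -3 + 981/q (s(q) = -4 + (981/q + q/q) = -4 + (981/q + 1) = -4 + (1 + 981/q) = -3 + 981/q)
(-517820 - 2230317)/(s(23*(-15)) - 4401469) = (-517820 - 2230317)/((-3 + 981/((23*(-15)))) - 4401469) = -2748137/((-3 + 981/(-345)) - 4401469) = -2748137/((-3 + 981*(-1/345)) - 4401469) = -2748137/((-3 - 327/115) - 4401469) = -2748137/(-672/115 - 4401469) = -2748137/(-506169607/115) = -2748137*(-115/506169607) = 316035755/506169607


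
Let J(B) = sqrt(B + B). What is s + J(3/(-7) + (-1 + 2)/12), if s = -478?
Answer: -478 + I*sqrt(1218)/42 ≈ -478.0 + 0.83095*I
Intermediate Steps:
J(B) = sqrt(2)*sqrt(B) (J(B) = sqrt(2*B) = sqrt(2)*sqrt(B))
s + J(3/(-7) + (-1 + 2)/12) = -478 + sqrt(2)*sqrt(3/(-7) + (-1 + 2)/12) = -478 + sqrt(2)*sqrt(3*(-1/7) + 1*(1/12)) = -478 + sqrt(2)*sqrt(-3/7 + 1/12) = -478 + sqrt(2)*sqrt(-29/84) = -478 + sqrt(2)*(I*sqrt(609)/42) = -478 + I*sqrt(1218)/42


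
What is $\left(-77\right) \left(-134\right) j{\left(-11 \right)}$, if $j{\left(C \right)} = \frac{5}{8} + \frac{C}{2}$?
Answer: $- \frac{201201}{4} \approx -50300.0$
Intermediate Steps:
$j{\left(C \right)} = \frac{5}{8} + \frac{C}{2}$ ($j{\left(C \right)} = 5 \cdot \frac{1}{8} + C \frac{1}{2} = \frac{5}{8} + \frac{C}{2}$)
$\left(-77\right) \left(-134\right) j{\left(-11 \right)} = \left(-77\right) \left(-134\right) \left(\frac{5}{8} + \frac{1}{2} \left(-11\right)\right) = 10318 \left(\frac{5}{8} - \frac{11}{2}\right) = 10318 \left(- \frac{39}{8}\right) = - \frac{201201}{4}$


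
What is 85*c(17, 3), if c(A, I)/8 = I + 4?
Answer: 4760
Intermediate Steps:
c(A, I) = 32 + 8*I (c(A, I) = 8*(I + 4) = 8*(4 + I) = 32 + 8*I)
85*c(17, 3) = 85*(32 + 8*3) = 85*(32 + 24) = 85*56 = 4760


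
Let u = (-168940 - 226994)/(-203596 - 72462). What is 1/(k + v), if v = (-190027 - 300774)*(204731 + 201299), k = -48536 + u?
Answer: -138029/27506416161288447 ≈ -5.0181e-12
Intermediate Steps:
u = 197967/138029 (u = -395934/(-276058) = -395934*(-1/276058) = 197967/138029 ≈ 1.4342)
k = -6699177577/138029 (k = -48536 + 197967/138029 = -6699177577/138029 ≈ -48535.)
v = -199279930030 (v = -490801*406030 = -199279930030)
1/(k + v) = 1/(-6699177577/138029 - 199279930030) = 1/(-27506416161288447/138029) = -138029/27506416161288447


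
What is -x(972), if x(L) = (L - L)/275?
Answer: 0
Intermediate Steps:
x(L) = 0 (x(L) = 0*(1/275) = 0)
-x(972) = -1*0 = 0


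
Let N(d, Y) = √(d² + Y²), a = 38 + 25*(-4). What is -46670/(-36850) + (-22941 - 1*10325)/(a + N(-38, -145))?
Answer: -1502672029/13726625 - 33266*√22469/18625 ≈ -377.20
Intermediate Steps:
a = -62 (a = 38 - 100 = -62)
N(d, Y) = √(Y² + d²)
-46670/(-36850) + (-22941 - 1*10325)/(a + N(-38, -145)) = -46670/(-36850) + (-22941 - 1*10325)/(-62 + √((-145)² + (-38)²)) = -46670*(-1/36850) + (-22941 - 10325)/(-62 + √(21025 + 1444)) = 4667/3685 - 33266/(-62 + √22469)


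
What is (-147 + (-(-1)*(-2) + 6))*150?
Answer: -21450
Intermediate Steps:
(-147 + (-(-1)*(-2) + 6))*150 = (-147 + (-1*2 + 6))*150 = (-147 + (-2 + 6))*150 = (-147 + 4)*150 = -143*150 = -21450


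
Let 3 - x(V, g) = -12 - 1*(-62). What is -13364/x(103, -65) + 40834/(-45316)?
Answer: 301841913/1064926 ≈ 283.44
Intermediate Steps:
x(V, g) = -47 (x(V, g) = 3 - (-12 - 1*(-62)) = 3 - (-12 + 62) = 3 - 1*50 = 3 - 50 = -47)
-13364/x(103, -65) + 40834/(-45316) = -13364/(-47) + 40834/(-45316) = -13364*(-1/47) + 40834*(-1/45316) = 13364/47 - 20417/22658 = 301841913/1064926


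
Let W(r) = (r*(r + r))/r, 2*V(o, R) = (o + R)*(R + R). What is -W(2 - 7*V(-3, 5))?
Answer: 136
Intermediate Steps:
V(o, R) = R*(R + o) (V(o, R) = ((o + R)*(R + R))/2 = ((R + o)*(2*R))/2 = (2*R*(R + o))/2 = R*(R + o))
W(r) = 2*r (W(r) = (r*(2*r))/r = (2*r²)/r = 2*r)
-W(2 - 7*V(-3, 5)) = -2*(2 - 35*(5 - 3)) = -2*(2 - 35*2) = -2*(2 - 7*10) = -2*(2 - 70) = -2*(-68) = -1*(-136) = 136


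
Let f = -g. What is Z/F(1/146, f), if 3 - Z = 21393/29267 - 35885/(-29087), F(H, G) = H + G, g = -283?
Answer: 128679027346/35174419653051 ≈ 0.0036583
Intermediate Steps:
f = 283 (f = -1*(-283) = 283)
F(H, G) = G + H
Z = 881363201/851289229 (Z = 3 - (21393/29267 - 35885/(-29087)) = 3 - (21393*(1/29267) - 35885*(-1/29087)) = 3 - (21393/29267 + 35885/29087) = 3 - 1*1672504486/851289229 = 3 - 1672504486/851289229 = 881363201/851289229 ≈ 1.0353)
Z/F(1/146, f) = 881363201/(851289229*(283 + 1/146)) = 881363201/(851289229*(41319/146)) = (881363201/851289229)*(146/41319) = 128679027346/35174419653051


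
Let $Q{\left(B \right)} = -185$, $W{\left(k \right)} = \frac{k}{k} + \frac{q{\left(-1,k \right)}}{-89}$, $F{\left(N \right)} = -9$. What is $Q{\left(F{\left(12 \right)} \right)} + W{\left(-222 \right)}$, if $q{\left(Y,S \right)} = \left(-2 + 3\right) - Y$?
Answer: $- \frac{16378}{89} \approx -184.02$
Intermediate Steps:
$q{\left(Y,S \right)} = 1 - Y$
$W{\left(k \right)} = \frac{87}{89}$ ($W{\left(k \right)} = \frac{k}{k} + \frac{1 - -1}{-89} = 1 + \left(1 + 1\right) \left(- \frac{1}{89}\right) = 1 + 2 \left(- \frac{1}{89}\right) = 1 - \frac{2}{89} = \frac{87}{89}$)
$Q{\left(F{\left(12 \right)} \right)} + W{\left(-222 \right)} = -185 + \frac{87}{89} = - \frac{16378}{89}$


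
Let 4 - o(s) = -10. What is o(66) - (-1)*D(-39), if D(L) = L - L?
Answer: 14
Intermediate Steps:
o(s) = 14 (o(s) = 4 - 1*(-10) = 4 + 10 = 14)
D(L) = 0
o(66) - (-1)*D(-39) = 14 - (-1)*0 = 14 - 1*0 = 14 + 0 = 14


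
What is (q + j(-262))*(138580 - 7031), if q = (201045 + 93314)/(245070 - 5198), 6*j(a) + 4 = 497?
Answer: 7894456102225/719616 ≈ 1.0970e+7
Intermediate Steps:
j(a) = 493/6 (j(a) = -⅔ + (⅙)*497 = -⅔ + 497/6 = 493/6)
q = 294359/239872 ≈ 1.2271
(q + j(-262))*(138580 - 7031) = (294359/239872 + 493/6)*(138580 - 7031) = (60011525/719616)*131549 = 7894456102225/719616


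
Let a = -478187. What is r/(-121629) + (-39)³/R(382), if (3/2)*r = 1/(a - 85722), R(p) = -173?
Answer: 12205659150884623/35597009947959 ≈ 342.88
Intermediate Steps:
r = -2/1691727 (r = 2/(3*(-478187 - 85722)) = (⅔)/(-563909) = (⅔)*(-1/563909) = -2/1691727 ≈ -1.1822e-6)
r/(-121629) + (-39)³/R(382) = -2/1691727/(-121629) + (-39)³/(-173) = -2/1691727*(-1/121629) - 59319*(-1/173) = 2/205763063283 + 59319/173 = 12205659150884623/35597009947959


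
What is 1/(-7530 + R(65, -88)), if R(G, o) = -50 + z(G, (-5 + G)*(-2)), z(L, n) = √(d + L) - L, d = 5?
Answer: -1529/11689191 - √70/58445955 ≈ -0.00013095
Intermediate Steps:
z(L, n) = √(5 + L) - L
R(G, o) = -50 + √(5 + G) - G (R(G, o) = -50 + (√(5 + G) - G) = -50 + √(5 + G) - G)
1/(-7530 + R(65, -88)) = 1/(-7530 + (-50 + √(5 + 65) - 1*65)) = 1/(-7530 + (-50 + √70 - 65)) = 1/(-7530 + (-115 + √70)) = 1/(-7645 + √70)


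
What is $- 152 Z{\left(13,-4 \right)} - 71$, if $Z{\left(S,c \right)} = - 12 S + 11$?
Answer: $21969$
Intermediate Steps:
$Z{\left(S,c \right)} = 11 - 12 S$
$- 152 Z{\left(13,-4 \right)} - 71 = - 152 \left(11 - 156\right) - 71 = \left(-152\right) \left(-145\right) - 71 = 22040 - 71 = 21969$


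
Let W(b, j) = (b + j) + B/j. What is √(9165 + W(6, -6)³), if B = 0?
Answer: √9165 ≈ 95.734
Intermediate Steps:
W(b, j) = b + j (W(b, j) = (b + j) + 0/j = (b + j) + 0 = b + j)
√(9165 + W(6, -6)³) = √(9165 + (6 - 6)³) = √(9165 + 0³) = √(9165 + 0) = √9165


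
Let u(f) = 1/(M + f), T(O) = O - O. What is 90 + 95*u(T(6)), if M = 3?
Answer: 365/3 ≈ 121.67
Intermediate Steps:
T(O) = 0
u(f) = 1/(3 + f)
90 + 95*u(T(6)) = 90 + 95/(3 + 0) = 90 + 95/3 = 365/3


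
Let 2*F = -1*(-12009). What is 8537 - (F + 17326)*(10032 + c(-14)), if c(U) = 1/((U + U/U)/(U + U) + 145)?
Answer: -953257951101/4073 ≈ -2.3404e+8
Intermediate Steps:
c(U) = 1/(145 + (1 + U)/(2*U)) (c(U) = 1/((U + 1)/((2*U)) + 145) = 1/((1 + U)*(1/(2*U)) + 145) = 1/((1 + U)/(2*U) + 145) = 1/(145 + (1 + U)/(2*U)))
F = 12009/2 (F = (-1*(-12009))/2 = (½)*12009 = 12009/2 ≈ 6004.5)
8537 - (F + 17326)*(10032 + c(-14)) = 8537 - (12009/2 + 17326)*(10032 + 2*(-14)/(1 + 291*(-14))) = 8537 - 46661*(10032 + 2*(-14)/(1 - 4074))/2 = 8537 - 46661*(10032 + 2*(-14)/(-4073))/2 = 8537 - 46661*(10032 + 2*(-14)*(-1/4073))/2 = 8537 - 46661*(10032 + 28/4073)/2 = 8537 - 46661*40860364/(2*4073) = 8537 - 1*953292722302/4073 = 8537 - 953292722302/4073 = -953257951101/4073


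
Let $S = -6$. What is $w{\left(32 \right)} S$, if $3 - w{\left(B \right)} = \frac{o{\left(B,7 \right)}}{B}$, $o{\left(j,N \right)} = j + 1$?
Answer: $- \frac{189}{16} \approx -11.813$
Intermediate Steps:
$o{\left(j,N \right)} = 1 + j$
$w{\left(B \right)} = 3 - \frac{1 + B}{B}$
$w{\left(32 \right)} S = \left(2 - \frac{1}{32}\right) \left(-6\right) = \frac{63}{32} \left(-6\right) = - \frac{189}{16}$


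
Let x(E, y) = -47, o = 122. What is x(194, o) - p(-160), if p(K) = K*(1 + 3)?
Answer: 593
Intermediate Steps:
p(K) = 4*K (p(K) = K*4 = 4*K)
x(194, o) - p(-160) = -47 - 4*(-160) = -47 - 1*(-640) = -47 + 640 = 593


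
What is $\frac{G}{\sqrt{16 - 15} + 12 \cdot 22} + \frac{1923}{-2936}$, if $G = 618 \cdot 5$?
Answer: $\frac{1712529}{155608} \approx 11.005$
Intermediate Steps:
$G = 3090$
$\frac{G}{\sqrt{16 - 15} + 12 \cdot 22} + \frac{1923}{-2936} = \frac{3090}{\sqrt{16 - 15} + 12 \cdot 22} + \frac{1923}{-2936} = \frac{3090}{\sqrt{1} + 264} + 1923 \left(- \frac{1}{2936}\right) = \frac{3090}{1 + 264} - \frac{1923}{2936} = \frac{3090}{265} - \frac{1923}{2936} = 3090 \cdot \frac{1}{265} - \frac{1923}{2936} = \frac{618}{53} - \frac{1923}{2936} = \frac{1712529}{155608}$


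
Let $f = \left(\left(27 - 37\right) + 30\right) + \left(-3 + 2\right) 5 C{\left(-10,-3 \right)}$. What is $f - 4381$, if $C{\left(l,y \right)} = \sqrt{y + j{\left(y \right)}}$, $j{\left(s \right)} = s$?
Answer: $-4361 - 5 i \sqrt{6} \approx -4361.0 - 12.247 i$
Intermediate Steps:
$C{\left(l,y \right)} = \sqrt{2} \sqrt{y}$ ($C{\left(l,y \right)} = \sqrt{y + y} = \sqrt{2 y} = \sqrt{2} \sqrt{y}$)
$f = 20 - 5 i \sqrt{6}$ ($f = \left(\left(27 - 37\right) + 30\right) + \left(-3 + 2\right) 5 \sqrt{2} \sqrt{-3} = \left(-10 + 30\right) + \left(-1\right) 5 \sqrt{2} i \sqrt{3} = 20 - 5 i \sqrt{6} \approx 20.0 - 12.247 i$)
$f - 4381 = \left(20 - 5 i \sqrt{6}\right) - 4381 = -4361 - 5 i \sqrt{6}$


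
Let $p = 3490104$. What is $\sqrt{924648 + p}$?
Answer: $12 \sqrt{30658} \approx 2101.1$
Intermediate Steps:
$\sqrt{924648 + p} = \sqrt{924648 + 3490104} = \sqrt{4414752} = 12 \sqrt{30658}$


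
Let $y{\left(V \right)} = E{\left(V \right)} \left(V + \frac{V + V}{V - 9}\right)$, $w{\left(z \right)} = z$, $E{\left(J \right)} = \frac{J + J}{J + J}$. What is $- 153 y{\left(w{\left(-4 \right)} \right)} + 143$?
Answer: $\frac{8591}{13} \approx 660.85$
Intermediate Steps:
$E{\left(J \right)} = 1$ ($E{\left(J \right)} = \frac{2 J}{2 J} = 2 J \frac{1}{2 J} = 1$)
$y{\left(V \right)} = V + \frac{2 V}{-9 + V}$ ($y{\left(V \right)} = 1 \left(V + \frac{V + V}{V - 9}\right) = 1 \left(V + \frac{2 V}{-9 + V}\right) = V + \frac{2 V}{-9 + V}$)
$- 153 y{\left(w{\left(-4 \right)} \right)} + 143 = - 153 \left(- \frac{4 \left(-7 - 4\right)}{-9 - 4}\right) + 143 = - 153 \left(\left(-4\right) \frac{1}{-13} \left(-11\right)\right) + 143 = - 153 \left(\left(-4\right) \left(- \frac{1}{13}\right) \left(-11\right)\right) + 143 = \left(-153\right) \left(- \frac{44}{13}\right) + 143 = \frac{6732}{13} + 143 = \frac{8591}{13}$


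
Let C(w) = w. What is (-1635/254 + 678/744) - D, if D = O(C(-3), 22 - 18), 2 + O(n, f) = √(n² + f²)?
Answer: -134263/15748 ≈ -8.5257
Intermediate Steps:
O(n, f) = -2 + √(f² + n²) (O(n, f) = -2 + √(n² + f²) = -2 + √(f² + n²))
D = 3 (D = -2 + √((22 - 18)² + (-3)²) = -2 + √(4² + 9) = -2 + √(16 + 9) = -2 + √25 = -2 + 5 = 3)
(-1635/254 + 678/744) - D = (-1635/254 + 678/744) - 1*3 = (-1635*1/254 + 678*(1/744)) - 3 = (-1635/254 + 113/124) - 3 = -87019/15748 - 3 = -134263/15748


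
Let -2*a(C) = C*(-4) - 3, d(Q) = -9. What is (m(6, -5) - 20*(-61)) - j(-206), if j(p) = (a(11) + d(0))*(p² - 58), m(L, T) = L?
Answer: -613255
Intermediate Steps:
a(C) = 3/2 + 2*C (a(C) = -(C*(-4) - 3)/2 = -(-4*C - 3)/2 = -(-3 - 4*C)/2 = 3/2 + 2*C)
j(p) = -841 + 29*p²/2 (j(p) = ((3/2 + 2*11) - 9)*(p² - 58) = ((3/2 + 22) - 9)*(-58 + p²) = (47/2 - 9)*(-58 + p²) = 29*(-58 + p²)/2 = -841 + 29*p²/2)
(m(6, -5) - 20*(-61)) - j(-206) = (6 - 20*(-61)) - (-841 + (29/2)*(-206)²) = (6 + 1220) - (-841 + (29/2)*42436) = 1226 - (-841 + 615322) = 1226 - 1*614481 = 1226 - 614481 = -613255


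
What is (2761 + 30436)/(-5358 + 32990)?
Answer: 33197/27632 ≈ 1.2014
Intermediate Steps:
(2761 + 30436)/(-5358 + 32990) = 33197/27632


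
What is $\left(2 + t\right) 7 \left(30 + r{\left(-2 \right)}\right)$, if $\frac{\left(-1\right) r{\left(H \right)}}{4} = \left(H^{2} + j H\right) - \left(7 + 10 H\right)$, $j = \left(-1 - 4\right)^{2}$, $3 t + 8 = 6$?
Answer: $1512$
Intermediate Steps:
$t = - \frac{2}{3}$ ($t = - \frac{8}{3} + \frac{1}{3} \cdot 6 = - \frac{8}{3} + 2 = - \frac{2}{3} \approx -0.66667$)
$j = 25$ ($j = \left(-5\right)^{2} = 25$)
$r{\left(H \right)} = 28 - 60 H - 4 H^{2}$ ($r{\left(H \right)} = - 4 \left(\left(H^{2} + 25 H\right) - \left(7 + 10 H\right)\right) = - 4 \left(-7 + H^{2} + 15 H\right) = 28 - 60 H - 4 H^{2}$)
$\left(2 + t\right) 7 \left(30 + r{\left(-2 \right)}\right) = \left(2 - \frac{2}{3}\right) 7 \left(30 - \left(-148 + 16\right)\right) = \frac{4}{3} \cdot 7 \left(30 + \left(28 + 120 - 16\right)\right) = \frac{28 \left(30 + \left(28 + 120 - 16\right)\right)}{3} = \frac{28 \left(30 + 132\right)}{3} = \frac{28}{3} \cdot 162 = 1512$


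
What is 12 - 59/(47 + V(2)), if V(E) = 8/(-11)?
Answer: 5459/509 ≈ 10.725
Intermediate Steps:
V(E) = -8/11 (V(E) = 8*(-1/11) = -8/11)
12 - 59/(47 + V(2)) = 12 - 59/(47 - 8/11) = 12 - 59/(509/11) = 12 + (11/509)*(-59) = 12 - 649/509 = 5459/509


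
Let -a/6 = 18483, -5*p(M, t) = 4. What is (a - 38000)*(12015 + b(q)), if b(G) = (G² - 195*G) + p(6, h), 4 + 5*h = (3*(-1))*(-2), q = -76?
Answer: -24277967798/5 ≈ -4.8556e+9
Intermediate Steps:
h = ⅖ (h = -⅘ + ((3*(-1))*(-2))/5 = -⅘ + (-3*(-2))/5 = -⅘ + (⅕)*6 = -⅘ + 6/5 = ⅖ ≈ 0.40000)
p(M, t) = -⅘ (p(M, t) = -⅕*4 = -⅘)
a = -110898 (a = -6*18483 = -110898)
b(G) = -⅘ + G² - 195*G (b(G) = (G² - 195*G) - ⅘ = -⅘ + G² - 195*G)
(a - 38000)*(12015 + b(q)) = (-110898 - 38000)*(12015 + (-⅘ + (-76)² - 195*(-76))) = -148898*(12015 + (-⅘ + 5776 + 14820)) = -148898*(12015 + 102976/5) = -148898*163051/5 = -24277967798/5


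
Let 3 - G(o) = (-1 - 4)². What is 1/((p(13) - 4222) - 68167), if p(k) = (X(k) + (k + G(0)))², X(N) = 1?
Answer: -1/72325 ≈ -1.3826e-5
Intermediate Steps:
G(o) = -22 (G(o) = 3 - (-1 - 4)² = 3 - 1*(-5)² = 3 - 1*25 = 3 - 25 = -22)
p(k) = (-21 + k)² (p(k) = (1 + (k - 22))² = (1 + (-22 + k))² = (-21 + k)²)
1/((p(13) - 4222) - 68167) = 1/(((-21 + 13)² - 4222) - 68167) = 1/(((-8)² - 4222) - 68167) = 1/((64 - 4222) - 68167) = 1/(-4158 - 68167) = 1/(-72325) = -1/72325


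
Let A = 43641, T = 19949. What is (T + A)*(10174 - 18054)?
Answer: -501089200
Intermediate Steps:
(T + A)*(10174 - 18054) = (19949 + 43641)*(10174 - 18054) = 63590*(-7880) = -501089200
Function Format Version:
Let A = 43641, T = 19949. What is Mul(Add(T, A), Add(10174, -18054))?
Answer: -501089200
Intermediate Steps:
Mul(Add(T, A), Add(10174, -18054)) = Mul(Add(19949, 43641), Add(10174, -18054)) = Mul(63590, -7880) = -501089200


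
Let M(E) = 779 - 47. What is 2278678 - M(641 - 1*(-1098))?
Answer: 2277946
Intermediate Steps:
M(E) = 732
2278678 - M(641 - 1*(-1098)) = 2278678 - 1*732 = 2278678 - 732 = 2277946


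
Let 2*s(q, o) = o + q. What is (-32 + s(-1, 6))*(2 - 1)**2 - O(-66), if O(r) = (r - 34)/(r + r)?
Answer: -1997/66 ≈ -30.258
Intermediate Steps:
s(q, o) = o/2 + q/2 (s(q, o) = (o + q)/2 = o/2 + q/2)
O(r) = (-34 + r)/(2*r) (O(r) = (-34 + r)/((2*r)) = (-34 + r)*(1/(2*r)) = (-34 + r)/(2*r))
(-32 + s(-1, 6))*(2 - 1)**2 - O(-66) = (-32 + ((1/2)*6 + (1/2)*(-1)))*(2 - 1)**2 - (-34 - 66)/(2*(-66)) = (-32 + (3 - 1/2))*1**2 - (-1)*(-100)/(2*66) = (-32 + 5/2)*1 - 1*25/33 = -59/2*1 - 25/33 = -59/2 - 25/33 = -1997/66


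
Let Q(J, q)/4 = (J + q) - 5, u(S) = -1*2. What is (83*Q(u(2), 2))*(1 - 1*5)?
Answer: 6640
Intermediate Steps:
u(S) = -2
Q(J, q) = -20 + 4*J + 4*q (Q(J, q) = 4*((J + q) - 5) = 4*(-5 + J + q) = -20 + 4*J + 4*q)
(83*Q(u(2), 2))*(1 - 1*5) = (83*(-20 + 4*(-2) + 4*2))*(1 - 1*5) = (83*(-20 - 8 + 8))*(1 - 5) = (83*(-20))*(-4) = -1660*(-4) = 6640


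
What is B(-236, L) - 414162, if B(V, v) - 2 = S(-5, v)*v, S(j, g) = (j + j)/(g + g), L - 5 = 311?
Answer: -414165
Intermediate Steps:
L = 316 (L = 5 + 311 = 316)
S(j, g) = j/g (S(j, g) = (2*j)/((2*g)) = (2*j)*(1/(2*g)) = j/g)
B(V, v) = -3 (B(V, v) = 2 + (-5/v)*v = 2 - 5 = -3)
B(-236, L) - 414162 = -3 - 414162 = -414165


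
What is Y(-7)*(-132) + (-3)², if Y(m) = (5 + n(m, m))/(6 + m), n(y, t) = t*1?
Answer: -255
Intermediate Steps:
n(y, t) = t
Y(m) = (5 + m)/(6 + m)
Y(-7)*(-132) + (-3)² = ((5 - 7)/(6 - 7))*(-132) + (-3)² = (-2/(-1))*(-132) + 9 = -1*(-2)*(-132) + 9 = 2*(-132) + 9 = -264 + 9 = -255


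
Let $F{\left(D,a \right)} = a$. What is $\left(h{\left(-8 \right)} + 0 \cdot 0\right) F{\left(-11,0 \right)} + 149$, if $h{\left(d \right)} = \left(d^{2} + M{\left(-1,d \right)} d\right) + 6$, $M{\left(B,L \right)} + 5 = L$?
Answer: $149$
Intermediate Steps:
$M{\left(B,L \right)} = -5 + L$
$h{\left(d \right)} = 6 + d^{2} + d \left(-5 + d\right)$ ($h{\left(d \right)} = \left(d^{2} + \left(-5 + d\right) d\right) + 6 = \left(d^{2} + d \left(-5 + d\right)\right) + 6 = 6 + d^{2} + d \left(-5 + d\right)$)
$\left(h{\left(-8 \right)} + 0 \cdot 0\right) F{\left(-11,0 \right)} + 149 = \left(\left(6 + \left(-8\right)^{2} - 8 \left(-5 - 8\right)\right) + 0 \cdot 0\right) 0 + 149 = \left(\left(6 + 64 - -104\right) + 0\right) 0 + 149 = \left(\left(6 + 64 + 104\right) + 0\right) 0 + 149 = \left(174 + 0\right) 0 + 149 = 174 \cdot 0 + 149 = 0 + 149 = 149$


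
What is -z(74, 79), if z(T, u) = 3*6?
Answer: -18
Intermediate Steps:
z(T, u) = 18
-z(74, 79) = -1*18 = -18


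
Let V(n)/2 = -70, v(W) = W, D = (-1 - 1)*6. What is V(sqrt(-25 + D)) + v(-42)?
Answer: -182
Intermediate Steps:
D = -12 (D = -2*6 = -12)
V(n) = -140 (V(n) = 2*(-70) = -140)
V(sqrt(-25 + D)) + v(-42) = -140 - 42 = -182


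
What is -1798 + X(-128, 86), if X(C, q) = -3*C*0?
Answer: -1798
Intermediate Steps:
X(C, q) = 0
-1798 + X(-128, 86) = -1798 + 0 = -1798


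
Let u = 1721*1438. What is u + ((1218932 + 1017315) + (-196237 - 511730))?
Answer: 4003078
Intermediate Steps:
u = 2474798
u + ((1218932 + 1017315) + (-196237 - 511730)) = 2474798 + ((1218932 + 1017315) + (-196237 - 511730)) = 2474798 + (2236247 - 707967) = 2474798 + 1528280 = 4003078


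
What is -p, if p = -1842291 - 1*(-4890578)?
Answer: -3048287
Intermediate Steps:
p = 3048287 (p = -1842291 + 4890578 = 3048287)
-p = -1*3048287 = -3048287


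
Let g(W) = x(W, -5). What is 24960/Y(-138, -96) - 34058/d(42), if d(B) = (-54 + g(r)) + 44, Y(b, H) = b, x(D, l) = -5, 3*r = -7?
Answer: 720934/345 ≈ 2089.7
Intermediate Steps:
r = -7/3 (r = (⅓)*(-7) = -7/3 ≈ -2.3333)
g(W) = -5
d(B) = -15 (d(B) = (-54 - 5) + 44 = -59 + 44 = -15)
24960/Y(-138, -96) - 34058/d(42) = 24960/(-138) - 34058/(-15) = 24960*(-1/138) - 34058*(-1/15) = -4160/23 + 34058/15 = 720934/345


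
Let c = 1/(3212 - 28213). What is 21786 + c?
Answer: 544671785/25001 ≈ 21786.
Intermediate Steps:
c = -1/25001 (c = 1/(-25001) = -1/25001 ≈ -3.9998e-5)
21786 + c = 21786 - 1/25001 = 544671785/25001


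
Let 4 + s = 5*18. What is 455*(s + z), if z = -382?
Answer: -134680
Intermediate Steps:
s = 86 (s = -4 + 5*18 = -4 + 90 = 86)
455*(s + z) = 455*(86 - 382) = 455*(-296) = -134680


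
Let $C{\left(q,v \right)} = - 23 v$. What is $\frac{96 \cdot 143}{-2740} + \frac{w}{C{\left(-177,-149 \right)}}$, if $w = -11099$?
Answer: $- \frac{19364279}{2347495} \approx -8.2489$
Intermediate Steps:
$\frac{96 \cdot 143}{-2740} + \frac{w}{C{\left(-177,-149 \right)}} = \frac{96 \cdot 143}{-2740} - \frac{11099}{\left(-23\right) \left(-149\right)} = 13728 \left(- \frac{1}{2740}\right) - \frac{11099}{3427} = - \frac{3432}{685} - \frac{11099}{3427} = - \frac{19364279}{2347495}$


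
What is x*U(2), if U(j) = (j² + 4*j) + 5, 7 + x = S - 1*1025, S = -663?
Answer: -28815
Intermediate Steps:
x = -1695 (x = -7 + (-663 - 1*1025) = -7 + (-663 - 1025) = -7 - 1688 = -1695)
U(j) = 5 + j² + 4*j
x*U(2) = -1695*(5 + 2² + 4*2) = -1695*(5 + 4 + 8) = -1695*17 = -28815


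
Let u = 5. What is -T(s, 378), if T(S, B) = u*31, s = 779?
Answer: -155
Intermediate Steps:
T(S, B) = 155 (T(S, B) = 5*31 = 155)
-T(s, 378) = -1*155 = -155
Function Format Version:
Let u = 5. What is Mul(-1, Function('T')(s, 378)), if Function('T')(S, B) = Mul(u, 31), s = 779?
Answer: -155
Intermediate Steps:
Function('T')(S, B) = 155 (Function('T')(S, B) = Mul(5, 31) = 155)
Mul(-1, Function('T')(s, 378)) = Mul(-1, 155) = -155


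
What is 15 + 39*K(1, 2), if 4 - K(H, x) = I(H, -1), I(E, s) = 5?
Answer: -24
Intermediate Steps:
K(H, x) = -1 (K(H, x) = 4 - 1*5 = 4 - 5 = -1)
15 + 39*K(1, 2) = 15 + 39*(-1) = 15 - 39 = -24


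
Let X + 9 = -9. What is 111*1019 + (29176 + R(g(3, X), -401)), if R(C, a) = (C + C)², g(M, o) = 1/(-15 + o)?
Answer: 154948369/1089 ≈ 1.4229e+5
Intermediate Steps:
X = -18 (X = -9 - 9 = -18)
R(C, a) = 4*C² (R(C, a) = (2*C)² = 4*C²)
111*1019 + (29176 + R(g(3, X), -401)) = 111*1019 + (29176 + 4*(1/(-15 - 18))²) = 113109 + (29176 + 4*(1/(-33))²) = 113109 + (29176 + 4*(-1/33)²) = 113109 + (29176 + 4*(1/1089)) = 113109 + (29176 + 4/1089) = 113109 + 31772668/1089 = 154948369/1089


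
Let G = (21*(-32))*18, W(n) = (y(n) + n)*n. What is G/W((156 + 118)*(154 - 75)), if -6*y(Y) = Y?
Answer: -18144/585686645 ≈ -3.0979e-5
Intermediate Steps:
y(Y) = -Y/6
W(n) = 5*n**2/6 (W(n) = (-n/6 + n)*n = (5*n/6)*n = 5*n**2/6)
G = -12096 (G = -672*18 = -12096)
G/W((156 + 118)*(154 - 75)) = -12096*6/(5*(154 - 75)**2*(156 + 118)**2) = -12096/(5*(274*79)**2/6) = -12096/((5/6)*21646**2) = -12096/((5/6)*468549316) = -12096/1171373290/3 = -12096*3/1171373290 = -18144/585686645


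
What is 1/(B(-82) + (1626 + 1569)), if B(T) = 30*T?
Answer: 1/735 ≈ 0.0013605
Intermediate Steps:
1/(B(-82) + (1626 + 1569)) = 1/(30*(-82) + (1626 + 1569)) = 1/(-2460 + 3195) = 1/735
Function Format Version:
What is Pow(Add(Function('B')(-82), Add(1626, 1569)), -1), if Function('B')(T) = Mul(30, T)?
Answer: Rational(1, 735) ≈ 0.0013605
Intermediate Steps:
Pow(Add(Function('B')(-82), Add(1626, 1569)), -1) = Pow(Add(Mul(30, -82), Add(1626, 1569)), -1) = Pow(Add(-2460, 3195), -1) = Pow(735, -1) = Rational(1, 735)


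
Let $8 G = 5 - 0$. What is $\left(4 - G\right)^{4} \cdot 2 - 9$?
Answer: $\frac{513009}{2048} \approx 250.49$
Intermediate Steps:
$G = \frac{5}{8}$ ($G = \frac{5 - 0}{8} = \frac{5 + 0}{8} = \frac{1}{8} \cdot 5 = \frac{5}{8} \approx 0.625$)
$\left(4 - G\right)^{4} \cdot 2 - 9 = \left(4 - \frac{5}{8}\right)^{4} \cdot 2 - 9 = \left(\frac{27}{8}\right)^{4} \cdot 2 - 9 = \frac{531441}{4096} \cdot 2 - 9 = \frac{531441}{2048} - 9 = \frac{513009}{2048}$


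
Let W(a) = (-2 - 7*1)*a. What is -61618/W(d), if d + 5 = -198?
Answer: -61618/1827 ≈ -33.726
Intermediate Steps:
d = -203 (d = -5 - 198 = -203)
W(a) = -9*a (W(a) = (-2 - 7)*a = -9*a)
-61618/W(d) = -61618/((-9*(-203))) = -61618/1827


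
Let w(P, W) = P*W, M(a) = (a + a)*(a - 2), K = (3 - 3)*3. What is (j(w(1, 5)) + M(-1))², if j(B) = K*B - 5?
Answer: 1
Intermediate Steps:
K = 0 (K = 0*3 = 0)
M(a) = 2*a*(-2 + a) (M(a) = (2*a)*(-2 + a) = 2*a*(-2 + a))
j(B) = -5 (j(B) = 0*B - 5 = 0 - 5 = -5)
(j(w(1, 5)) + M(-1))² = (-5 + 2*(-1)*(-2 - 1))² = (-5 + 2*(-1)*(-3))² = (-5 + 6)² = 1² = 1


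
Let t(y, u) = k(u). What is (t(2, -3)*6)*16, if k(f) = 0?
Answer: 0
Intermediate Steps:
t(y, u) = 0
(t(2, -3)*6)*16 = (0*6)*16 = 0*16 = 0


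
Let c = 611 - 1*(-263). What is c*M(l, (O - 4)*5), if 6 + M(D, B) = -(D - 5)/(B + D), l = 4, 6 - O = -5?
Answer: -203642/39 ≈ -5221.6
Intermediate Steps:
O = 11 (O = 6 - 1*(-5) = 6 + 5 = 11)
M(D, B) = -6 - (-5 + D)/(B + D) (M(D, B) = -6 - (D - 5)/(B + D) = -6 - (-5 + D)/(B + D))
c = 874 (c = 611 + 263 = 874)
c*M(l, (O - 4)*5) = 874*((5 - 7*4 - 6*(11 - 4)*5)/((11 - 4)*5 + 4)) = 874*((5 - 28 - 42*5)/(7*5 + 4)) = 874*((5 - 28 - 6*35)/(35 + 4)) = 874*((5 - 28 - 210)/39) = 874*((1/39)*(-233)) = 874*(-233/39) = -203642/39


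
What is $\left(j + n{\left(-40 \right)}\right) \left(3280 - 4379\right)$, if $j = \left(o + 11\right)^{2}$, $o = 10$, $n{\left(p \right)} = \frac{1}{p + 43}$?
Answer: $- \frac{1455076}{3} \approx -4.8503 \cdot 10^{5}$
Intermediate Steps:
$n{\left(p \right)} = \frac{1}{43 + p}$
$j = 441$ ($j = \left(10 + 11\right)^{2} = 21^{2} = 441$)
$\left(j + n{\left(-40 \right)}\right) \left(3280 - 4379\right) = \left(441 + \frac{1}{43 - 40}\right) \left(3280 - 4379\right) = \left(441 + \frac{1}{3}\right) \left(-1099\right) = \frac{1324}{3} \left(-1099\right) = - \frac{1455076}{3}$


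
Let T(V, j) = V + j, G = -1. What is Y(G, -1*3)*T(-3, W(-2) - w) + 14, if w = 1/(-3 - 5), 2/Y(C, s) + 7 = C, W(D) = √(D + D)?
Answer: 471/32 - I/2 ≈ 14.719 - 0.5*I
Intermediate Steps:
W(D) = √2*√D (W(D) = √(2*D) = √2*√D)
Y(C, s) = 2/(-7 + C)
w = -⅛ (w = 1/(-8) = -⅛ ≈ -0.12500)
Y(G, -1*3)*T(-3, W(-2) - w) + 14 = (2/(-7 - 1))*(-3 + (√2*√(-2) - 1*(-⅛))) + 14 = (2/(-8))*(-3 + (√2*(I*√2) + ⅛)) + 14 = (2*(-⅛))*(-3 + (2*I + ⅛)) + 14 = -(-3 + (⅛ + 2*I))/4 + 14 = -(-23/8 + 2*I)/4 + 14 = (23/32 - I/2) + 14 = 471/32 - I/2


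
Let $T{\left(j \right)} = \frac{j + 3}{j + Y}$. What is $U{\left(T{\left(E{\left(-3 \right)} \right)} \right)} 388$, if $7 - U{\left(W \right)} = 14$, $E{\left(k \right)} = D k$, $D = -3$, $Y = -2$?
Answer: $-2716$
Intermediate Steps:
$E{\left(k \right)} = - 3 k$
$T{\left(j \right)} = \frac{3 + j}{-2 + j}$ ($T{\left(j \right)} = \frac{j + 3}{j - 2} = \frac{3 + j}{-2 + j}$)
$U{\left(W \right)} = -7$ ($U{\left(W \right)} = 7 - 14 = -7$)
$U{\left(T{\left(E{\left(-3 \right)} \right)} \right)} 388 = \left(-7\right) 388 = -2716$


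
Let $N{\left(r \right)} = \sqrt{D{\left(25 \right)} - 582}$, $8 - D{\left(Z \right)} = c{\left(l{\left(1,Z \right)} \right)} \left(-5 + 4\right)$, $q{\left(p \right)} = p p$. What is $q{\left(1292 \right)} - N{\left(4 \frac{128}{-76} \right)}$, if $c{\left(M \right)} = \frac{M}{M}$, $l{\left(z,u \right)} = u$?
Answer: $1669264 - i \sqrt{573} \approx 1.6693 \cdot 10^{6} - 23.937 i$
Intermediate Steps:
$q{\left(p \right)} = p^{2}$
$c{\left(M \right)} = 1$
$D{\left(Z \right)} = 9$ ($D{\left(Z \right)} = 8 - 1 \left(-5 + 4\right) = 8 - 1 \left(-1\right) = 8 - -1 = 8 + 1 = 9$)
$N{\left(r \right)} = i \sqrt{573}$ ($N{\left(r \right)} = \sqrt{9 - 582} = \sqrt{-573} = i \sqrt{573}$)
$q{\left(1292 \right)} - N{\left(4 \frac{128}{-76} \right)} = 1292^{2} - i \sqrt{573} = 1669264 - i \sqrt{573}$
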